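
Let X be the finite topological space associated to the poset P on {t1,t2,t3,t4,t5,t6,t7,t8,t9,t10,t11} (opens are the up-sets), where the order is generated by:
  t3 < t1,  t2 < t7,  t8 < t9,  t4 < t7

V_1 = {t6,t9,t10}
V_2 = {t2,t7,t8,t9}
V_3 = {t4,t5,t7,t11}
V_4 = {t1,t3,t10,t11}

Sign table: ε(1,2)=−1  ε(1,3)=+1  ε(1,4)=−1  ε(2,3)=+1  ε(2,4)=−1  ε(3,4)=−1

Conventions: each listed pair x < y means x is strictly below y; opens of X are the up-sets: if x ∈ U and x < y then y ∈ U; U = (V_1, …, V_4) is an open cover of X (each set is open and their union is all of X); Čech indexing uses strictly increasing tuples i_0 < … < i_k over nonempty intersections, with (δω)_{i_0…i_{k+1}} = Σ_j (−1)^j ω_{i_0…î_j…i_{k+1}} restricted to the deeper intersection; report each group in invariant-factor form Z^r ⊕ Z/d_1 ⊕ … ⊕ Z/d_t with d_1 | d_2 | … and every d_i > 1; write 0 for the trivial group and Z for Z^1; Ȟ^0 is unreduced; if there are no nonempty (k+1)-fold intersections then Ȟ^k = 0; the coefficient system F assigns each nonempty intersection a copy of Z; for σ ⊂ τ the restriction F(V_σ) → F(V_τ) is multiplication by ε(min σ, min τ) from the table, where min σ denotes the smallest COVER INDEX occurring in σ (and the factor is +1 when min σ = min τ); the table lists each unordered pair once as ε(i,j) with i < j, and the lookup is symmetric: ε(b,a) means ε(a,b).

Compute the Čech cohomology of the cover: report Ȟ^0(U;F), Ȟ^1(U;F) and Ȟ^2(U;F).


Ȟ^0(U;F) ≅ 0, Ȟ^1(U;F) ≅ Z/2, Ȟ^2(U;F) ≅ 0

nonempty overlaps:
  V12={t9} V14={t10} V23={t7} V34={t11}
C dims 4,4; δ0: rk 4, SNF 1^3·2
degree 0: 4−4−0 = 0 → Ȟ^0 ≅ 0
degree 1: 4−0−4 = 0 plus torsion [2] → Ȟ^1 ≅ Z/2
degree 2: 0−0−0 = 0 → Ȟ^2 ≅ 0


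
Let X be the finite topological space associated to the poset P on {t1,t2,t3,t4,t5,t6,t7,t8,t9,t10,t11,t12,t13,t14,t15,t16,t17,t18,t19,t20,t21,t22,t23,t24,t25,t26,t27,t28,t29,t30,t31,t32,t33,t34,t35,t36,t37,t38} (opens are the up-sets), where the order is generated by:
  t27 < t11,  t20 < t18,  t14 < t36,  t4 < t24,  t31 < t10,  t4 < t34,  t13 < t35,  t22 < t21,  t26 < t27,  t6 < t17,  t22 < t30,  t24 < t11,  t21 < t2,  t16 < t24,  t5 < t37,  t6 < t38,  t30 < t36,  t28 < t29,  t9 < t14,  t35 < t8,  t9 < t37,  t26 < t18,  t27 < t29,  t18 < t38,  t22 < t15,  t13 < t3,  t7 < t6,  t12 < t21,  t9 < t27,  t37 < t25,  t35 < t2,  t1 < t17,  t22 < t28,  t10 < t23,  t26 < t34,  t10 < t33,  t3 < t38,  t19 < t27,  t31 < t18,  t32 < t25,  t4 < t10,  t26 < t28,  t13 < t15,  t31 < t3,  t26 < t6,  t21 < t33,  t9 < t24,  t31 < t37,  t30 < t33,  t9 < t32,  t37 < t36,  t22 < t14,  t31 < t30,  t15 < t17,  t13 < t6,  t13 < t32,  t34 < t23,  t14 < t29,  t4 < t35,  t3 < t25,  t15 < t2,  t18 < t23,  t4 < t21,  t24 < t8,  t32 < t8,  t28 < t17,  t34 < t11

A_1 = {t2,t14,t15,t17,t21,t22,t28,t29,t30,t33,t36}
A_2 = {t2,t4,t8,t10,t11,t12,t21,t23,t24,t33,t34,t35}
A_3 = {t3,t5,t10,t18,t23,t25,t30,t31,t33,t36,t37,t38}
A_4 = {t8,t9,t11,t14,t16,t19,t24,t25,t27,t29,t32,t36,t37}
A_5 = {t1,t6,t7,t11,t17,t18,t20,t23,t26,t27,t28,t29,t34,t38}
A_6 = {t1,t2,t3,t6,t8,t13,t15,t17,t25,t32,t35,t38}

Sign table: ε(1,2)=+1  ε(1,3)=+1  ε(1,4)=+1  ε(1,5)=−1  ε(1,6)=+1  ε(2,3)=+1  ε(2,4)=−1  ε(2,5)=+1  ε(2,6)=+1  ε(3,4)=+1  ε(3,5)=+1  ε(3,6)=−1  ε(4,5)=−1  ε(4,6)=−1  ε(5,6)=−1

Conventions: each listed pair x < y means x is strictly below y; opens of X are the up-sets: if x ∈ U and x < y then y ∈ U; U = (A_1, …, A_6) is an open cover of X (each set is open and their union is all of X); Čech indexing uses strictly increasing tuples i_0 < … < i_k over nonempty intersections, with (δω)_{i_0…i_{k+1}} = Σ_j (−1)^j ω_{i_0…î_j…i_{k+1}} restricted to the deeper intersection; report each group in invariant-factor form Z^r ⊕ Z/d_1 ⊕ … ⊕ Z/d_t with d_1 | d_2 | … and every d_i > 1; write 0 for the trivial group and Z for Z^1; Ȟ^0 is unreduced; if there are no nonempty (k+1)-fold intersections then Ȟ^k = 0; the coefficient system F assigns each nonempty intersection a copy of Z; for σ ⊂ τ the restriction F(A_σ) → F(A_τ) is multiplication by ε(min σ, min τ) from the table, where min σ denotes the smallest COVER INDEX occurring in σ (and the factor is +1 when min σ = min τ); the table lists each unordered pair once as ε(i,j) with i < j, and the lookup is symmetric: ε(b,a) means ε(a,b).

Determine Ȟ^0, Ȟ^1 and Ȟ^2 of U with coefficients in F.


nonempty overlaps:
  A12={t2,t21,t33} A13={t30,t33,t36} A14={t14,t29,t36} A15={t17,t28,t29} A16={t2,t15,t17} A23={t10,t23,t33} A24={t8,t11,t24} A25={t11,t23,t34} A26={t2,t8,t35} A34={t25,t36,t37} A35={t18,t23,t38} A36={t3,t25,t38} A45={t11,t27,t29} A46={t8,t25,t32} A56={t1,t6,t17,t38}
  A123={t33} A126={t2} A134={t36} A145={t29} A156={t17} A235={t23} A245={t11} A246={t8} A346={t25} A356={t38}
C dims 6,15,10; δ0: rk 6, SNF 1^5·2; δ1: rk 9, SNF 1^9
degree 0: 6−6−0 = 0 → Ȟ^0 ≅ 0
degree 1: 15−9−6 = 0 plus torsion [2] → Ȟ^1 ≅ Z/2
degree 2: 10−0−9 = 1 → Ȟ^2 ≅ Z

Ȟ^0 = 0, Ȟ^1 = Z/2, Ȟ^2 = Z


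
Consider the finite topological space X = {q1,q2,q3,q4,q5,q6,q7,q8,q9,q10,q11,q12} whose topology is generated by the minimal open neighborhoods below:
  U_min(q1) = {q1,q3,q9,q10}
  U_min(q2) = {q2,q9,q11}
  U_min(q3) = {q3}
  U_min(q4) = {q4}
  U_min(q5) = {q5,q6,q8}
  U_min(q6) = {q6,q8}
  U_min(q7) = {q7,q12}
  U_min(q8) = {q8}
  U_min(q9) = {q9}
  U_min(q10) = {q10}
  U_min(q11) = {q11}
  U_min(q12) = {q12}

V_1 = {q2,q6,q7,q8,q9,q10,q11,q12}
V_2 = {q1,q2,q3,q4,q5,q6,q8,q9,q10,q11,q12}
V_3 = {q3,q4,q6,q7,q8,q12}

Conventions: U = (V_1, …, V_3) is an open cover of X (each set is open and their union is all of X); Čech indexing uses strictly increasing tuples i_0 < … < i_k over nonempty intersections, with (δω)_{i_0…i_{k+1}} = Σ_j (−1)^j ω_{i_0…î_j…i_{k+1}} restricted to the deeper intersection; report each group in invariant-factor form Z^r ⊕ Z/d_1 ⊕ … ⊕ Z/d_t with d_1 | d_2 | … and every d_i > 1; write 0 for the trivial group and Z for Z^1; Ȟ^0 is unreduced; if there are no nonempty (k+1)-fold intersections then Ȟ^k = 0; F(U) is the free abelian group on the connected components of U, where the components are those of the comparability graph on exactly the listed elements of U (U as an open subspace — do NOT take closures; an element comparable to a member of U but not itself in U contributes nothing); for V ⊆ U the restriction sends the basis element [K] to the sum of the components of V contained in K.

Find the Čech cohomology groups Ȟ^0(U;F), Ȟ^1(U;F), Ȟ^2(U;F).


Ȟ^0(U;F) ≅ Z^4,  Ȟ^1(U;F) ≅ 0,  Ȟ^2(U;F) ≅ 0

nonempty overlaps:
  V12={q2,q6,q8,q9,q10,q11,q12} V13={q6,q7,q8,q12} V23={q3,q4,q6,q8,q12}
  V123={q6,q8,q12}
components per intersection:
  V1: {q2,q9,q11} {q6,q8} {q7,q12} {q10}
  V2: {q1,q2,q3,q9,q10,q11} {q4} {q5,q6,q8} {q12}
  V3: {q3} {q4} {q6,q8} {q7,q12}
  V12: {q2,q9,q11} {q6,q8} {q10} {q12}
  V13: {q6,q8} {q7,q12}
  V23: {q3} {q4} {q6,q8} {q12}
  V123: {q6,q8} {q12}
C dims 12,10,2; δ0: rk 8, SNF 1^8; δ1: rk 2, SNF 1^2
degree 0: 12−8−0 = 4 → Ȟ^0 ≅ Z^4
degree 1: 10−2−8 = 0 → Ȟ^1 ≅ 0
degree 2: 2−0−2 = 0 → Ȟ^2 ≅ 0


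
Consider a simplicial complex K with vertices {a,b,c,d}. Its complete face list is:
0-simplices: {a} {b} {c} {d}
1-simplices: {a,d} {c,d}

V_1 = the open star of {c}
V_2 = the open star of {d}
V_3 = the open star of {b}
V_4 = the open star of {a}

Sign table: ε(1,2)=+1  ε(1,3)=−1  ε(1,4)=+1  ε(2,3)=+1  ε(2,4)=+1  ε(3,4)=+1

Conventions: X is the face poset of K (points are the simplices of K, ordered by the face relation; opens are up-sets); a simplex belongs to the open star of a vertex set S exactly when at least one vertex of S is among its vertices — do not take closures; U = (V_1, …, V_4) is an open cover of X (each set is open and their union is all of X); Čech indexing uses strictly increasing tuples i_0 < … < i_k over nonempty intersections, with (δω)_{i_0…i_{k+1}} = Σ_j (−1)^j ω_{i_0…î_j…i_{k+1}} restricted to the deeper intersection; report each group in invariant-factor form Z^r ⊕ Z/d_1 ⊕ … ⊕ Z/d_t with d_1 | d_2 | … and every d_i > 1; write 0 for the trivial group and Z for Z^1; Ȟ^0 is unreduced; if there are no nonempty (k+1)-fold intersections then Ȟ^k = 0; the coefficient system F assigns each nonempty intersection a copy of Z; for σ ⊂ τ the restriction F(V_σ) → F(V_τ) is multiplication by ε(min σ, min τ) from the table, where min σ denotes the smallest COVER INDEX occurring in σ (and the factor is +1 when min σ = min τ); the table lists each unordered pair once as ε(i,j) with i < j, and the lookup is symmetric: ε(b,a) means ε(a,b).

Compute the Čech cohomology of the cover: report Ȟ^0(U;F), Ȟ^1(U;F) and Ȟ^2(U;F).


intersection data:
  V1={{c},{c,d}} V2={{d},{a,d},{c,d}} V3={{b}} V4={{a},{a,d}}
  V12={{c,d}} V24={{a,d}}
C dims 4,2; δ0: rk 2, SNF 1^2
Ȟ^0 = (4 − 2) − 0 = 2, so Ȟ^0 ≅ Z^2
Ȟ^1 = (2 − 0) − 2 = 0, so Ȟ^1 ≅ 0
Ȟ^2 = (0 − 0) − 0 = 0, so Ȟ^2 ≅ 0

Ȟ^0 = Z^2, Ȟ^1 = 0 and Ȟ^2 = 0


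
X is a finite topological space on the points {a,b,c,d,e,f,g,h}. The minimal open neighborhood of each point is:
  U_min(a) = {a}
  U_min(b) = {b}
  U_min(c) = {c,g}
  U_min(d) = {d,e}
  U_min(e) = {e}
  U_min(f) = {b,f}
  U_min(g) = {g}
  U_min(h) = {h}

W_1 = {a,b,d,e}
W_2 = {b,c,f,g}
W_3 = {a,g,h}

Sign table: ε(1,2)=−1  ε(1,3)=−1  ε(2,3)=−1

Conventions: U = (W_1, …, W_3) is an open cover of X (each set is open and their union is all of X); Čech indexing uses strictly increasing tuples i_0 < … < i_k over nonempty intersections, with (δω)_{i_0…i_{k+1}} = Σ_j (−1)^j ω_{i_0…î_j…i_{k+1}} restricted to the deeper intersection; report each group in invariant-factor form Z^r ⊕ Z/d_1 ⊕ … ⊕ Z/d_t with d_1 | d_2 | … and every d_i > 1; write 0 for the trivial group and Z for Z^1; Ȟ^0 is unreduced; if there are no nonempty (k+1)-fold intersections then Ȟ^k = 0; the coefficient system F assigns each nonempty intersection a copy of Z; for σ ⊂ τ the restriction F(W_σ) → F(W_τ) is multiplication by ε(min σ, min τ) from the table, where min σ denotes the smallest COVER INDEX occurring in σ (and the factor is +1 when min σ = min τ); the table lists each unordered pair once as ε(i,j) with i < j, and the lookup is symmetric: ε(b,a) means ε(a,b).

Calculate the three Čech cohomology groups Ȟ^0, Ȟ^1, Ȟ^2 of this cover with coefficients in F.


Ȟ^0 ≅ 0; Ȟ^1 ≅ Z/2; Ȟ^2 ≅ 0

nerve of the cover:
  W12={b} W13={a} W23={g}
C dims 3,3; δ0: rk 3, SNF 1^2·2
Ȟ^0 = (3 − 3) − 0 = 0, so Ȟ^0 ≅ 0
Ȟ^1 = (3 − 0) − 3 = 0 plus torsion [2], so Ȟ^1 ≅ Z/2
Ȟ^2 = (0 − 0) − 0 = 0, so Ȟ^2 ≅ 0


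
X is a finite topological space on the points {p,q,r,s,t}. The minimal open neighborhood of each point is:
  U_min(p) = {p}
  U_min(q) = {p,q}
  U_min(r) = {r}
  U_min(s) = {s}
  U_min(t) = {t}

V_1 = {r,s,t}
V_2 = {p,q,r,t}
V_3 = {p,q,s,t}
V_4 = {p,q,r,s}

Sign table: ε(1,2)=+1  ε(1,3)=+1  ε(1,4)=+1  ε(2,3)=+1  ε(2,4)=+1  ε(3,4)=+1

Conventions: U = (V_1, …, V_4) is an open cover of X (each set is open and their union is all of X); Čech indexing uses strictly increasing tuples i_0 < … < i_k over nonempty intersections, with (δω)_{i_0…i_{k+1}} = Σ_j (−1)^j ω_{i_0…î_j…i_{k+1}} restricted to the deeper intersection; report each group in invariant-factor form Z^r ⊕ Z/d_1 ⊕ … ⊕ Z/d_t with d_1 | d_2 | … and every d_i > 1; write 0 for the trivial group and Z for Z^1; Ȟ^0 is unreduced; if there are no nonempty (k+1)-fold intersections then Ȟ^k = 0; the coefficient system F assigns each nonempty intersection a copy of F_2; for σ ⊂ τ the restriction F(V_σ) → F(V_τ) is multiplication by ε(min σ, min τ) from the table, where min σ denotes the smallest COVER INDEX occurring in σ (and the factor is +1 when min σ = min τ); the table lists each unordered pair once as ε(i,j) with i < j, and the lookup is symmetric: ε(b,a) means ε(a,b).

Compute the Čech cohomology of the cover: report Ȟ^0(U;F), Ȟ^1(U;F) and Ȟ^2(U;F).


intersection data:
  V12={r,t} V13={s,t} V14={r,s} V23={p,q,t} V24={p,q,r} V34={p,q,s}
  V123={t} V124={r} V134={s} V234={p,q}
C dims 4,6,4; δ0: rk_F2 3; δ1: rk_F2 3
Ȟ^0 = (4 − 3) − 0 = 1, so Ȟ^0 ≅ Z/2
Ȟ^1 = (6 − 3) − 3 = 0, so Ȟ^1 ≅ 0
Ȟ^2 = (4 − 0) − 3 = 1, so Ȟ^2 ≅ Z/2

Ȟ^0(U;F) ≅ Z/2,  Ȟ^1(U;F) ≅ 0,  Ȟ^2(U;F) ≅ Z/2


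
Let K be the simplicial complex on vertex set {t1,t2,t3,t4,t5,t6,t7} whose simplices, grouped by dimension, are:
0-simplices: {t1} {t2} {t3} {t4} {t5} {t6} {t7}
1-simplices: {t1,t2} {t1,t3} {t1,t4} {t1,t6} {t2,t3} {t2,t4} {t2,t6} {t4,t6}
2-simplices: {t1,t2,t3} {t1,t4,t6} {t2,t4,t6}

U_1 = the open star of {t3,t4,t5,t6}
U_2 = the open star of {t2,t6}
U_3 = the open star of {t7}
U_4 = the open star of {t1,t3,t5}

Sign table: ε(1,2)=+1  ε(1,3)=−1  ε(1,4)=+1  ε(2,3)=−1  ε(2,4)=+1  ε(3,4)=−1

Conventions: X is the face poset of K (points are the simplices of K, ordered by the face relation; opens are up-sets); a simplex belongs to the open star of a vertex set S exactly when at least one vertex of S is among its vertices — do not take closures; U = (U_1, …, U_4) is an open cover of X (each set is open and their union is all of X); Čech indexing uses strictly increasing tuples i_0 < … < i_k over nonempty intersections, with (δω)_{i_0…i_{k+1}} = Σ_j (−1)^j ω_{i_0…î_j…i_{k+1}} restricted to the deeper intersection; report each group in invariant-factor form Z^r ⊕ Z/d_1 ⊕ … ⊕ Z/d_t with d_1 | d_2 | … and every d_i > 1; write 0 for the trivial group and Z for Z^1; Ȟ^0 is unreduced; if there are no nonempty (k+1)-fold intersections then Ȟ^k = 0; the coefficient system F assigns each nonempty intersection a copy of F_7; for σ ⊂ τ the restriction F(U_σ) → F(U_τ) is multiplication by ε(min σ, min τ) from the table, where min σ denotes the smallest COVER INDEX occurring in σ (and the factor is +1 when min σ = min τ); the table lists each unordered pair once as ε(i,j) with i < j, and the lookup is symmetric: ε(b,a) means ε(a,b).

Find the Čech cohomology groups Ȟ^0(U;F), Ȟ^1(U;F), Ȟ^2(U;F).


nonempty overlaps:
  U1={{t3},{t4},{t5},{t6},{t1,t3},{t1,t4},{t1,t6},{t2,t3},{t2,t4},{t2,t6},{t4,t6},{t1,t2,t3},{t1,t4,t6},{t2,t4,t6}} U2={{t2},{t6},{t1,t2},{t1,t6},{t2,t3},{t2,t4},{t2,t6},{t4,t6},{t1,t2,t3},{t1,t4,t6},{t2,t4,t6}} U3={{t7}} U4={{t1},{t3},{t5},{t1,t2},{t1,t3},{t1,t4},{t1,t6},{t2,t3},{t1,t2,t3},{t1,t4,t6}}
  U12={{t6},{t1,t6},{t2,t3},{t2,t4},{t2,t6},{t4,t6},{t1,t2,t3},{t1,t4,t6},{t2,t4,t6}} U14={{t3},{t5},{t1,t3},{t1,t4},{t1,t6},{t2,t3},{t1,t2,t3},{t1,t4,t6}} U24={{t1,t2},{t1,t6},{t2,t3},{t1,t2,t3},{t1,t4,t6}}
  U124={{t1,t6},{t2,t3},{t1,t2,t3},{t1,t4,t6}}
C dims 4,3,1; δ0: rk_F7 2; δ1: rk_F7 1
degree 0: 4−2−0 = 2 → Ȟ^0 ≅ Z/7 ⊕ Z/7
degree 1: 3−1−2 = 0 → Ȟ^1 ≅ 0
degree 2: 1−0−1 = 0 → Ȟ^2 ≅ 0

Ȟ^0 ≅ Z/7 ⊕ Z/7, Ȟ^1 ≅ 0, Ȟ^2 ≅ 0


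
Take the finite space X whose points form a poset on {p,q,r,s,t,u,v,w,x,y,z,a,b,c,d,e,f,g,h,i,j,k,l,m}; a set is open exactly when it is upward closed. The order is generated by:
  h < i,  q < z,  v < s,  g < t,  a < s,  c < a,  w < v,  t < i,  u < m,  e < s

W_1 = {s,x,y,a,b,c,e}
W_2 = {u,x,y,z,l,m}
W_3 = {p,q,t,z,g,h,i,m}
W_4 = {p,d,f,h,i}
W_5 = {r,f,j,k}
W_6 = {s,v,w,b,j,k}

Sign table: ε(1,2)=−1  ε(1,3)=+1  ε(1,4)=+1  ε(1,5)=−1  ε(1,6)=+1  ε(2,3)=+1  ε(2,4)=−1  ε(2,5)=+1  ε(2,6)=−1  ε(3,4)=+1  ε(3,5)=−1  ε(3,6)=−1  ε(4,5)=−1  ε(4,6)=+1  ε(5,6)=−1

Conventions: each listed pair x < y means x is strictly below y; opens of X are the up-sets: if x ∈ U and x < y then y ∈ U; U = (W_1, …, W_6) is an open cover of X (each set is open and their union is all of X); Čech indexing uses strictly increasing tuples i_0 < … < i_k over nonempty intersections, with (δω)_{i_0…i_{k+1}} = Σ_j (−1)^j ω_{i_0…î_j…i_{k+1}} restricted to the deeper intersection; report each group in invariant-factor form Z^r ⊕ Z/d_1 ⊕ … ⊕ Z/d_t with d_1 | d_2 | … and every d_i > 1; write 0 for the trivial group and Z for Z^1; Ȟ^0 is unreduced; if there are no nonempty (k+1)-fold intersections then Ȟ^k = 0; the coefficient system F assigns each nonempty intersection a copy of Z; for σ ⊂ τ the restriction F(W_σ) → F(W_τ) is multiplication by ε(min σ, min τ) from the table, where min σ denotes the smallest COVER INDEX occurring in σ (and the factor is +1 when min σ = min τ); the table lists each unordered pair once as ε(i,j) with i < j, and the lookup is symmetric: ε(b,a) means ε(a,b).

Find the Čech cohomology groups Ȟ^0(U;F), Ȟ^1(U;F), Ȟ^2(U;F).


Ȟ^0 ≅ 0, Ȟ^1 ≅ Z/2, Ȟ^2 ≅ 0

intersection data:
  W12={x,y} W16={s,b} W23={z,m} W34={p,h,i} W45={f} W56={j,k}
C dims 6,6; δ0: rk 6, SNF 1^5·2
Ȟ^0 = (6 − 6) − 0 = 0, so Ȟ^0 ≅ 0
Ȟ^1 = (6 − 0) − 6 = 0 plus torsion [2], so Ȟ^1 ≅ Z/2
Ȟ^2 = (0 − 0) − 0 = 0, so Ȟ^2 ≅ 0


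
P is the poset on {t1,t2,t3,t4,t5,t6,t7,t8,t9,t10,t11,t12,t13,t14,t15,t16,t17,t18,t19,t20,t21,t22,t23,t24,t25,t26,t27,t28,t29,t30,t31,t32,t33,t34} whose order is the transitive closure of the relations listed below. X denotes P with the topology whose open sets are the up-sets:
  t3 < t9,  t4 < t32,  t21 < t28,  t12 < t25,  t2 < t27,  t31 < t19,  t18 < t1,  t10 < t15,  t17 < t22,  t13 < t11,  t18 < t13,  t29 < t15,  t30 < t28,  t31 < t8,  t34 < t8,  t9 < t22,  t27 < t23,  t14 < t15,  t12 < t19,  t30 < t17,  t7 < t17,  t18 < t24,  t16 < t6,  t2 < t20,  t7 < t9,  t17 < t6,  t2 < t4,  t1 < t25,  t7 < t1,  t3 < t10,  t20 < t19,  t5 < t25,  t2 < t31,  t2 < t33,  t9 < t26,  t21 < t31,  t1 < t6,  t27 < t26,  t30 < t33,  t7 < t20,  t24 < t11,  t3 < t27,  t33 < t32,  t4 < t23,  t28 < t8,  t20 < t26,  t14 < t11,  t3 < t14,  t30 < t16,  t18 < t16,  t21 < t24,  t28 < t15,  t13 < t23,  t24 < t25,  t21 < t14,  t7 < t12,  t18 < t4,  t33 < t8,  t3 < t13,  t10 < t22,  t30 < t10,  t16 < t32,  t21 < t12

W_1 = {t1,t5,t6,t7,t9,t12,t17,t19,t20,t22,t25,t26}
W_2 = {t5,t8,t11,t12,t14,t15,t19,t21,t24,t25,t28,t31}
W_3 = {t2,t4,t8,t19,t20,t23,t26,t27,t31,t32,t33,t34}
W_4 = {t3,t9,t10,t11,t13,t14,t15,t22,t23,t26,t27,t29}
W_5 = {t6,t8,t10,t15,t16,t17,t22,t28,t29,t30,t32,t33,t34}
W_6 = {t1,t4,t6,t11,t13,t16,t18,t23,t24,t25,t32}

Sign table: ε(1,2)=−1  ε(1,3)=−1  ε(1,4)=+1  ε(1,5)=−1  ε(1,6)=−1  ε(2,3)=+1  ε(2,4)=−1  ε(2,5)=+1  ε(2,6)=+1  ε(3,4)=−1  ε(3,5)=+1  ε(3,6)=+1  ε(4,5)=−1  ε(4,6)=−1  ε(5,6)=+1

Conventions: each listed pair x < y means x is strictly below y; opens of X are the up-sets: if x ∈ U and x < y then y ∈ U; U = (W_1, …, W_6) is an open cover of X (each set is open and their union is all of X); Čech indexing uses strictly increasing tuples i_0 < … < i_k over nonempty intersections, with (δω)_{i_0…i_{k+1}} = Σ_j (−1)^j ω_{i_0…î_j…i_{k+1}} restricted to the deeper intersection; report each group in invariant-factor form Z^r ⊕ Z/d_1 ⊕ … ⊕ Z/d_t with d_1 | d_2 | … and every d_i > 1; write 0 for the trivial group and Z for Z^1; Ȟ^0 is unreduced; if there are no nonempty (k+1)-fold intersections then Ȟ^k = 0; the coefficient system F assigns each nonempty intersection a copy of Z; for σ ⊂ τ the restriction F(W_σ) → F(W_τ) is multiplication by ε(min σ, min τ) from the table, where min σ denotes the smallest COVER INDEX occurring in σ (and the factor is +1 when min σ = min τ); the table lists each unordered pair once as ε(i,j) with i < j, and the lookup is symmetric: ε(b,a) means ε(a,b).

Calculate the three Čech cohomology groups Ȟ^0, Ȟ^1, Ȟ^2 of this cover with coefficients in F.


intersection data:
  W12={t5,t12,t19,t25} W13={t19,t20,t26} W14={t9,t22,t26} W15={t6,t17,t22} W16={t1,t6,t25} W23={t8,t19,t31} W24={t11,t14,t15} W25={t8,t15,t28} W26={t11,t24,t25} W34={t23,t26,t27} W35={t8,t32,t33,t34} W36={t4,t23,t32} W45={t10,t15,t22,t29} W46={t11,t13,t23} W56={t6,t16,t32}
  W123={t19} W126={t25} W134={t26} W145={t22} W156={t6} W235={t8} W245={t15} W246={t11} W346={t23} W356={t32}
C dims 6,15,10; δ0: rk 5, SNF 1^5; δ1: rk 10, SNF 1^9·2
Ȟ^0 = (6 − 5) − 0 = 1, so Ȟ^0 ≅ Z
Ȟ^1 = (15 − 10) − 5 = 0, so Ȟ^1 ≅ 0
Ȟ^2 = (10 − 0) − 10 = 0 plus torsion [2], so Ȟ^2 ≅ Z/2

Ȟ^0(U;F) ≅ Z, Ȟ^1(U;F) ≅ 0 and Ȟ^2(U;F) ≅ Z/2


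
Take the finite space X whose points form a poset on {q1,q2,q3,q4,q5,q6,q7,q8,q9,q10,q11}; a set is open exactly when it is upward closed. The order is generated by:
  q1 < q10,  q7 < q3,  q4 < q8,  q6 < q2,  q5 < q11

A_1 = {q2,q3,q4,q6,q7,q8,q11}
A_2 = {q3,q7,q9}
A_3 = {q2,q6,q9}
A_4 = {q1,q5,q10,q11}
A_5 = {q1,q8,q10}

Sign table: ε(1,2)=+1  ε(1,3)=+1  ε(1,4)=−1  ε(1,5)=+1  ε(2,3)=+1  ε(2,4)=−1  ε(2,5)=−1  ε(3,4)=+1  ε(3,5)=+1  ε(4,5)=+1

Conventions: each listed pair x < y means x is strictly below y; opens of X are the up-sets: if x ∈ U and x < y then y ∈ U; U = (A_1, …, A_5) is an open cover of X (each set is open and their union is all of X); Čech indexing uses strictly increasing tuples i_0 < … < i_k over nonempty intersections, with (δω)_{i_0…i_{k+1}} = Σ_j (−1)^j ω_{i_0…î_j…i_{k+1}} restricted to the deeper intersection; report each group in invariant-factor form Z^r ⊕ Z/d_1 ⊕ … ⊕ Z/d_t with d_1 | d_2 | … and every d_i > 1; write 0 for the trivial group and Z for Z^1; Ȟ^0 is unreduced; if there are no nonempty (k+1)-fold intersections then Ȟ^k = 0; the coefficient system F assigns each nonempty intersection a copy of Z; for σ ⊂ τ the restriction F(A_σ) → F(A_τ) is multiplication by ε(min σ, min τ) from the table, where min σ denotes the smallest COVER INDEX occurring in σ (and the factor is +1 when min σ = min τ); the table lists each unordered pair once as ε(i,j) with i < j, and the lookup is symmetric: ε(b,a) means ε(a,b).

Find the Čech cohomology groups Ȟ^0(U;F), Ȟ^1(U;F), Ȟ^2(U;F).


nerve simplices:
  A12={q3,q7} A13={q2,q6} A14={q11} A15={q8} A23={q9} A45={q1,q10}
C dims 5,6; δ0: rk 5, SNF 1^4·2
degree 0: 5−5−0 = 0 → Ȟ^0 ≅ 0
degree 1: 6−0−5 = 1 plus torsion [2] → Ȟ^1 ≅ Z ⊕ Z/2
degree 2: 0−0−0 = 0 → Ȟ^2 ≅ 0

Ȟ^0(U;F) ≅ 0, Ȟ^1(U;F) ≅ Z ⊕ Z/2 and Ȟ^2(U;F) ≅ 0


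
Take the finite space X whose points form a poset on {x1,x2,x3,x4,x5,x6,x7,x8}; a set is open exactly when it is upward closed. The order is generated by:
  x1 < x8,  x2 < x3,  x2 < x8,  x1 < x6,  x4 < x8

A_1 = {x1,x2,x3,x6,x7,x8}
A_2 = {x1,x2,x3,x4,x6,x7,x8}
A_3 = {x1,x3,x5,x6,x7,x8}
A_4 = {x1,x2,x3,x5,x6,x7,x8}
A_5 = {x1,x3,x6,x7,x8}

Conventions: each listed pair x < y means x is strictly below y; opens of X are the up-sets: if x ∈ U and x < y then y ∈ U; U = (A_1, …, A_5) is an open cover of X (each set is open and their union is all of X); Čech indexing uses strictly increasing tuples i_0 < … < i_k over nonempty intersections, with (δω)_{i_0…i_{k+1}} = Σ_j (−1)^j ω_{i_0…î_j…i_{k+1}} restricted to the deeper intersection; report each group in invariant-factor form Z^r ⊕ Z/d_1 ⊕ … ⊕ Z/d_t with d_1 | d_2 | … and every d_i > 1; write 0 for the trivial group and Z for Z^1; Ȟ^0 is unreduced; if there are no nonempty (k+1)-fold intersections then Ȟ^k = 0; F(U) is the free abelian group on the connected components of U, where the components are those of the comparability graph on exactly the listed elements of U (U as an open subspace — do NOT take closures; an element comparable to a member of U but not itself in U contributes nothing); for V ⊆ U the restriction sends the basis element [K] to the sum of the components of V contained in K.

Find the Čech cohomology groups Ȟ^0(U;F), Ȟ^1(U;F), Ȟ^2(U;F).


intersection data:
  A12={x1,x2,x3,x6,x7,x8} A13={x1,x3,x6,x7,x8} A14={x1,x2,x3,x6,x7,x8} A15={x1,x3,x6,x7,x8} A23={x1,x3,x6,x7,x8} A24={x1,x2,x3,x6,x7,x8} A25={x1,x3,x6,x7,x8} A34={x1,x3,x5,x6,x7,x8} A35={x1,x3,x6,x7,x8} A45={x1,x3,x6,x7,x8}
  A123={x1,x3,x6,x7,x8} A124={x1,x2,x3,x6,x7,x8} A125={x1,x3,x6,x7,x8} A134={x1,x3,x6,x7,x8} A135={x1,x3,x6,x7,x8} A145={x1,x3,x6,x7,x8} A234={x1,x3,x6,x7,x8} A235={x1,x3,x6,x7,x8} A245={x1,x3,x6,x7,x8} A345={x1,x3,x6,x7,x8}
  A1234={x1,x3,x6,x7,x8} A1235={x1,x3,x6,x7,x8} A1245={x1,x3,x6,x7,x8} A1345={x1,x3,x6,x7,x8} A2345={x1,x3,x6,x7,x8}
  A12345={x1,x3,x6,x7,x8}
components per intersection:
  A1: {x1,x2,x3,x6,x8} {x7}
  A2: {x1,x2,x3,x4,x6,x8} {x7}
  A3: {x1,x6,x8} {x3} {x5} {x7}
  A4: {x1,x2,x3,x6,x8} {x5} {x7}
  A5: {x1,x6,x8} {x3} {x7}
  A12: {x1,x2,x3,x6,x8} {x7}
  A13: {x1,x6,x8} {x3} {x7}
  A14: {x1,x2,x3,x6,x8} {x7}
  A15: {x1,x6,x8} {x3} {x7}
  A23: {x1,x6,x8} {x3} {x7}
  A24: {x1,x2,x3,x6,x8} {x7}
  A25: {x1,x6,x8} {x3} {x7}
  A34: {x1,x6,x8} {x3} {x5} {x7}
  A35: {x1,x6,x8} {x3} {x7}
  A45: {x1,x6,x8} {x3} {x7}
  A123: {x1,x6,x8} {x3} {x7}
  A124: {x1,x2,x3,x6,x8} {x7}
  A125: {x1,x6,x8} {x3} {x7}
  A134: {x1,x6,x8} {x3} {x7}
  A135: {x1,x6,x8} {x3} {x7}
  A145: {x1,x6,x8} {x3} {x7}
  A234: {x1,x6,x8} {x3} {x7}
  A235: {x1,x6,x8} {x3} {x7}
  A245: {x1,x6,x8} {x3} {x7}
  A345: {x1,x6,x8} {x3} {x7}
  A1234: {x1,x6,x8} {x3} {x7}
  A1235: {x1,x6,x8} {x3} {x7}
  A1245: {x1,x6,x8} {x3} {x7}
  A1345: {x1,x6,x8} {x3} {x7}
  A2345: {x1,x6,x8} {x3} {x7}
  A12345: {x1,x6,x8} {x3} {x7}
C dims 14,28,29,15; δ0: rk 11, SNF 1^11; δ1: rk 17, SNF 1^17; δ2: rk 12, SNF 1^12
Ȟ^0 = (14 − 11) − 0 = 3, so Ȟ^0 ≅ Z^3
Ȟ^1 = (28 − 17) − 11 = 0, so Ȟ^1 ≅ 0
Ȟ^2 = (29 − 12) − 17 = 0, so Ȟ^2 ≅ 0

Ȟ^0 ≅ Z^3, Ȟ^1 ≅ 0 and Ȟ^2 ≅ 0


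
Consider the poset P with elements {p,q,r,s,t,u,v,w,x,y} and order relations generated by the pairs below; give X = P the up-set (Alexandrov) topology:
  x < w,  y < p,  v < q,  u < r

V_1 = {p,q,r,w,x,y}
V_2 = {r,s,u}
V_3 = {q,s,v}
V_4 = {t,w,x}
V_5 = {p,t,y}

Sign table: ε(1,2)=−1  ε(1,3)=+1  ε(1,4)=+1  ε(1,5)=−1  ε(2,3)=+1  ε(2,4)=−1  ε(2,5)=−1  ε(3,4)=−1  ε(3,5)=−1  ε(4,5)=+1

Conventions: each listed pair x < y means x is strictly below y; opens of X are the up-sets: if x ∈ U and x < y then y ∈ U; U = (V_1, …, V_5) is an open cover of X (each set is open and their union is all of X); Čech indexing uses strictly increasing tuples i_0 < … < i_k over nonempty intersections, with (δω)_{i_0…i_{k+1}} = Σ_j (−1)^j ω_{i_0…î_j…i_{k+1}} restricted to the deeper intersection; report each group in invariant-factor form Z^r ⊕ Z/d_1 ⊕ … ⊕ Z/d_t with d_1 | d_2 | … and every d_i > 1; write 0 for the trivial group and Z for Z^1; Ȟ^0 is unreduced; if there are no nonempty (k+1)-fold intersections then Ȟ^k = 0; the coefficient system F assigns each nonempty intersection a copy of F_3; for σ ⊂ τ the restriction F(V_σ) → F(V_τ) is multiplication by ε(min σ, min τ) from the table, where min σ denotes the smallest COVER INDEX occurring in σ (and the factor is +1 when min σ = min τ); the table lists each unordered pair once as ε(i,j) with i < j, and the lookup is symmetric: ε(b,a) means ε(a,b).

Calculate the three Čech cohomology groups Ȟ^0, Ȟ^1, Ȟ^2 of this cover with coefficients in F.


cover nerve:
  V12={r} V13={q} V14={w,x} V15={p,y} V23={s} V45={t}
C dims 5,6; δ0: rk_F3 5
Ȟ^0: (5−5)−0=0 ⇒ 0
Ȟ^1: (6−0)−5=1 ⇒ Z/3
Ȟ^2: (0−0)−0=0 ⇒ 0

Ȟ^0 = 0; Ȟ^1 = Z/3; Ȟ^2 = 0


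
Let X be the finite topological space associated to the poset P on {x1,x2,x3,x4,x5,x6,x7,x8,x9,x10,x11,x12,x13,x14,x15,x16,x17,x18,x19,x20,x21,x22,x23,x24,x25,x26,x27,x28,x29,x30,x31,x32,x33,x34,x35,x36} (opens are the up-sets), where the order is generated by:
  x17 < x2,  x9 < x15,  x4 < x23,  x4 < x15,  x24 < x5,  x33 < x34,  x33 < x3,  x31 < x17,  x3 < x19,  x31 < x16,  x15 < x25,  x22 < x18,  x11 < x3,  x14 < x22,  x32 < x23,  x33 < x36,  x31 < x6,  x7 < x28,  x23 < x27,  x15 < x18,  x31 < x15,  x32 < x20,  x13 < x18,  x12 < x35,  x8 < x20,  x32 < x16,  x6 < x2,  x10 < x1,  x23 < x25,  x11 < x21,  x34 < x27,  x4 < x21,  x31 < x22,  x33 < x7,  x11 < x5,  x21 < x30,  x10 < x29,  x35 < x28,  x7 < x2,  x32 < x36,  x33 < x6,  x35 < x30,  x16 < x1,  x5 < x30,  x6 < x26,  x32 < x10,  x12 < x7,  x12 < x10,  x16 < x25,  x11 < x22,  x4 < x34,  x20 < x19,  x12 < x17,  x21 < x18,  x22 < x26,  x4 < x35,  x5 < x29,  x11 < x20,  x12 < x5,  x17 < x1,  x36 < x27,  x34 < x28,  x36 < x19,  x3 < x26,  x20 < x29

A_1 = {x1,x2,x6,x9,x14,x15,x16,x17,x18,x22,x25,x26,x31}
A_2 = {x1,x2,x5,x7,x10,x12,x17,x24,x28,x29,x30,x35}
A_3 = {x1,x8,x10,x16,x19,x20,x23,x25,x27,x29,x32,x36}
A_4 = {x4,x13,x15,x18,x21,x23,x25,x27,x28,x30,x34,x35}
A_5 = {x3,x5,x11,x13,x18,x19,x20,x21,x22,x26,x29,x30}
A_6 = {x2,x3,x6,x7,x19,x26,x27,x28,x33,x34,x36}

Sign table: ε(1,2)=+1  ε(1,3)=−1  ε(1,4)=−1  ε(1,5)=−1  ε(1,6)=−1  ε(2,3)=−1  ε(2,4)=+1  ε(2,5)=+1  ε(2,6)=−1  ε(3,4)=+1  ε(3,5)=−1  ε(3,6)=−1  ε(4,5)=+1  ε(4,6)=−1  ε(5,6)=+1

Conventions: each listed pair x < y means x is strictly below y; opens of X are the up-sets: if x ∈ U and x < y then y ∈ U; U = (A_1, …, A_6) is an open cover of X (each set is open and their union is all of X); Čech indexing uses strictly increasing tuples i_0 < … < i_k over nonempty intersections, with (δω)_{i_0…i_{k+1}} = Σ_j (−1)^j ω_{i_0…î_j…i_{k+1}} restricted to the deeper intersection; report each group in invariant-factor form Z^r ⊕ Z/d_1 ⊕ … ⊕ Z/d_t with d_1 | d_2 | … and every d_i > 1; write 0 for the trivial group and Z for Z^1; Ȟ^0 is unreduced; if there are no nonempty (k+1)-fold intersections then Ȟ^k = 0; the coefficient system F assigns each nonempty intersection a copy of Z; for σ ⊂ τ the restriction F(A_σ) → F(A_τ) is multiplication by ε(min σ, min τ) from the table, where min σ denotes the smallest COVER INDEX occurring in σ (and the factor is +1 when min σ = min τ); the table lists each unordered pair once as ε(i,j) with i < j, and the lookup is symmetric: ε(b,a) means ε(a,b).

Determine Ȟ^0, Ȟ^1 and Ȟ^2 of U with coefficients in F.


cover nerve:
  A12={x1,x2,x17} A13={x1,x16,x25} A14={x15,x18,x25} A15={x18,x22,x26} A16={x2,x6,x26} A23={x1,x10,x29} A24={x28,x30,x35} A25={x5,x29,x30} A26={x2,x7,x28} A34={x23,x25,x27} A35={x19,x20,x29} A36={x19,x27,x36} A45={x13,x18,x21,x30} A46={x27,x28,x34} A56={x3,x19,x26}
  A123={x1} A126={x2} A134={x25} A145={x18} A156={x26} A235={x29} A245={x30} A246={x28} A346={x27} A356={x19}
C dims 6,15,10; δ0: rk 6, SNF 1^5·2; δ1: rk 9, SNF 1^9
Ȟ^0: (6−6)−0=0 ⇒ 0
Ȟ^1: (15−9)−6=0 plus torsion [2] ⇒ Z/2
Ȟ^2: (10−0)−9=1 ⇒ Z

Ȟ^0(U;F) ≅ 0, Ȟ^1(U;F) ≅ Z/2, Ȟ^2(U;F) ≅ Z


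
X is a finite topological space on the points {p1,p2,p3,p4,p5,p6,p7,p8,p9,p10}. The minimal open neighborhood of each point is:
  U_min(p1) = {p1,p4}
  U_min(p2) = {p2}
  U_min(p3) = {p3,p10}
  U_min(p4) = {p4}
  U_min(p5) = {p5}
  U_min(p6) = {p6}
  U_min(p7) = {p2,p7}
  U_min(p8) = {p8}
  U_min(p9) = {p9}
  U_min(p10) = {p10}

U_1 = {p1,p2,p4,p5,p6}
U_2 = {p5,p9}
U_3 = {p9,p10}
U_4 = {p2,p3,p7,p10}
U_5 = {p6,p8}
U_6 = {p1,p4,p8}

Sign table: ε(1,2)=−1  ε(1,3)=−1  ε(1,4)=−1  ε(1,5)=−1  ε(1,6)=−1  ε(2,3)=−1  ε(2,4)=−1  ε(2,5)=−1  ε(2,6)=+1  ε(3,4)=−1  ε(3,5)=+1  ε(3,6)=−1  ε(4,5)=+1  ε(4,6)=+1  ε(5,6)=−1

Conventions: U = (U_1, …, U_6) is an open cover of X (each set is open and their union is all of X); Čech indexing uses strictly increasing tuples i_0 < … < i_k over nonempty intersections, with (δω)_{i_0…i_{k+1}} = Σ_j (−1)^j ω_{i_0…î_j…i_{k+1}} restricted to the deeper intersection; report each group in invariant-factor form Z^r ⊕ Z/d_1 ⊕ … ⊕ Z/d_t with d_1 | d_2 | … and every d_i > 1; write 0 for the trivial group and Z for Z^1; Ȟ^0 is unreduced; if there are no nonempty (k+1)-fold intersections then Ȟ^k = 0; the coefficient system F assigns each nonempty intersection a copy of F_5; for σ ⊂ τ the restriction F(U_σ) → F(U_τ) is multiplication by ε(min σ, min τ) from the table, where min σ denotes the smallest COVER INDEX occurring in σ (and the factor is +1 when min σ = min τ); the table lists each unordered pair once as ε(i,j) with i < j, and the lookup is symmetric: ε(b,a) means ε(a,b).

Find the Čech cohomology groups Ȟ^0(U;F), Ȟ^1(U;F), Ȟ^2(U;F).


nerve of the cover:
  U12={p5} U14={p2} U15={p6} U16={p1,p4} U23={p9} U34={p10} U56={p8}
C dims 6,7; δ0: rk_F5 6
Ȟ^0 = (6 − 6) − 0 = 0, so Ȟ^0 ≅ 0
Ȟ^1 = (7 − 0) − 6 = 1, so Ȟ^1 ≅ Z/5
Ȟ^2 = (0 − 0) − 0 = 0, so Ȟ^2 ≅ 0

Ȟ^0 ≅ 0, Ȟ^1 ≅ Z/5 and Ȟ^2 ≅ 0


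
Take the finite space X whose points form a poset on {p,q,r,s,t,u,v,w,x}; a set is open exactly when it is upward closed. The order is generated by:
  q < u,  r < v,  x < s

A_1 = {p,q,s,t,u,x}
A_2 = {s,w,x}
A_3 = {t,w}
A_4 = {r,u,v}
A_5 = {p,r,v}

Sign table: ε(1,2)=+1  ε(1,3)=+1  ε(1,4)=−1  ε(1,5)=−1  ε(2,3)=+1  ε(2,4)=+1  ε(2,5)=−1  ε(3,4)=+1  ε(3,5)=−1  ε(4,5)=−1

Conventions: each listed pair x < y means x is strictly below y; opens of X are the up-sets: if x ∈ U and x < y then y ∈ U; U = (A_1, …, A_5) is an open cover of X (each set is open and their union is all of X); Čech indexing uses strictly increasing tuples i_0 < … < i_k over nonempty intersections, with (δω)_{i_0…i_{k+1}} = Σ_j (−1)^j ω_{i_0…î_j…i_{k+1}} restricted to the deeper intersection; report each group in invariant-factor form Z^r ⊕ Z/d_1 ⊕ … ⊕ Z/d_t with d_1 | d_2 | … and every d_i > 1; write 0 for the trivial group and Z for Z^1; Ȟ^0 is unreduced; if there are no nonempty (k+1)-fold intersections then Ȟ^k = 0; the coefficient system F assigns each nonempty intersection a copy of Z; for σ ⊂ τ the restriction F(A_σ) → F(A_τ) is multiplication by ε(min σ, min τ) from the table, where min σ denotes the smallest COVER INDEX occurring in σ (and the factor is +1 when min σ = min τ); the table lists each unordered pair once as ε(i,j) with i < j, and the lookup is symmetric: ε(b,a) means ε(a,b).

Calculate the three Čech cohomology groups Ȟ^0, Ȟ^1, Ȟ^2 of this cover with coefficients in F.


Ȟ^0(U;F) ≅ 0,  Ȟ^1(U;F) ≅ Z ⊕ Z/2,  Ȟ^2(U;F) ≅ 0

nonempty intersections:
  A12={s,x} A13={t} A14={u} A15={p} A23={w} A45={r,v}
C dims 5,6; δ0: rk 5, SNF 1^4·2
Ȟ^0: (5−5)−0=0 ⇒ 0
Ȟ^1: (6−0)−5=1 plus torsion [2] ⇒ Z ⊕ Z/2
Ȟ^2: (0−0)−0=0 ⇒ 0


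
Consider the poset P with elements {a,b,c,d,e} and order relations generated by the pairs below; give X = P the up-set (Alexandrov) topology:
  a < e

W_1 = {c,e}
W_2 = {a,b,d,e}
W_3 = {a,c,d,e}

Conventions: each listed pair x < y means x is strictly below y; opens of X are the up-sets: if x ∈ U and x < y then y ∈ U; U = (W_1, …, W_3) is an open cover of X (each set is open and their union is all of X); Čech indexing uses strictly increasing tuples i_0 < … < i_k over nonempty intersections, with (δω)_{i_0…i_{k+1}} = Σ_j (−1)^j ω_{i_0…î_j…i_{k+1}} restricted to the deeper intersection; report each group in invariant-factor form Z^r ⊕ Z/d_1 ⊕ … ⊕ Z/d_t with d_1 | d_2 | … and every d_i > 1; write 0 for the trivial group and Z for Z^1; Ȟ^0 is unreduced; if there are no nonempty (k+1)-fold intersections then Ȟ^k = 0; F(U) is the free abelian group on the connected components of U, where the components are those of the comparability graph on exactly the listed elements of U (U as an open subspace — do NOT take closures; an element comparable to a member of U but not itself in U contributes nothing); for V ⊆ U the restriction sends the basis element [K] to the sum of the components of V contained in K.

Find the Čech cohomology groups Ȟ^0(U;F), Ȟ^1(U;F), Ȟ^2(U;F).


Ȟ^0 = Z^4,  Ȟ^1 = 0,  Ȟ^2 = 0

nonempty intersections:
  W12={e} W13={c,e} W23={a,d,e}
  W123={e}
components per intersection:
  W1: {c} {e}
  W2: {a,e} {b} {d}
  W3: {a,e} {c} {d}
  W12: {e}
  W13: {c} {e}
  W23: {a,e} {d}
  W123: {e}
C dims 8,5,1; δ0: rk 4, SNF 1^4; δ1: rk 1, SNF 1^1
Ȟ^0: (8−4)−0=4 ⇒ Z^4
Ȟ^1: (5−1)−4=0 ⇒ 0
Ȟ^2: (1−0)−1=0 ⇒ 0


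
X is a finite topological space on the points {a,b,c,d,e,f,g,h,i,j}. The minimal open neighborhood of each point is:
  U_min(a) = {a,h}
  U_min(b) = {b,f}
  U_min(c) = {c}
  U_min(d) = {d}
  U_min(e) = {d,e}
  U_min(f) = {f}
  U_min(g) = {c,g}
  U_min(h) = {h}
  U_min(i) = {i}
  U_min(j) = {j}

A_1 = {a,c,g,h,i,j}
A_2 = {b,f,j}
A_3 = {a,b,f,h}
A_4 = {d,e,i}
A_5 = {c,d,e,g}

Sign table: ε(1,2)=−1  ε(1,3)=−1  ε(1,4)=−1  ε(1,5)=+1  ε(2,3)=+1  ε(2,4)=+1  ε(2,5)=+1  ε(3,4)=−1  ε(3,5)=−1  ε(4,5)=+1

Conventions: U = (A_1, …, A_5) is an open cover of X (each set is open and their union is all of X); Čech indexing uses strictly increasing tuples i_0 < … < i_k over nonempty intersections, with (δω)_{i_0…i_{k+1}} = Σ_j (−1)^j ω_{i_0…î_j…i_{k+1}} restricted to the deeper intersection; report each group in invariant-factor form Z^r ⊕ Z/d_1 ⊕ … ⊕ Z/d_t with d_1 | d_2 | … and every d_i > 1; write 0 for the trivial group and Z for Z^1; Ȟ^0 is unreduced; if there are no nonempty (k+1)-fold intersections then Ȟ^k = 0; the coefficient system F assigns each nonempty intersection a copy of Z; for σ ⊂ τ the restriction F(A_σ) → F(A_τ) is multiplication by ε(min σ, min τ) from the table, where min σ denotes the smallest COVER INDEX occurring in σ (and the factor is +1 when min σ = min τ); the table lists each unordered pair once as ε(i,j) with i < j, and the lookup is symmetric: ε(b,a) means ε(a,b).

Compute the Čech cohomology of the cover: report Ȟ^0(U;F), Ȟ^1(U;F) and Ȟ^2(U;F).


Ȟ^0(U;F) ≅ 0, Ȟ^1(U;F) ≅ Z ⊕ Z/2 and Ȟ^2(U;F) ≅ 0

intersection data:
  A12={j} A13={a,h} A14={i} A15={c,g} A23={b,f} A45={d,e}
C dims 5,6; δ0: rk 5, SNF 1^4·2
Ȟ^0 = (5 − 5) − 0 = 0, so Ȟ^0 ≅ 0
Ȟ^1 = (6 − 0) − 5 = 1 plus torsion [2], so Ȟ^1 ≅ Z ⊕ Z/2
Ȟ^2 = (0 − 0) − 0 = 0, so Ȟ^2 ≅ 0


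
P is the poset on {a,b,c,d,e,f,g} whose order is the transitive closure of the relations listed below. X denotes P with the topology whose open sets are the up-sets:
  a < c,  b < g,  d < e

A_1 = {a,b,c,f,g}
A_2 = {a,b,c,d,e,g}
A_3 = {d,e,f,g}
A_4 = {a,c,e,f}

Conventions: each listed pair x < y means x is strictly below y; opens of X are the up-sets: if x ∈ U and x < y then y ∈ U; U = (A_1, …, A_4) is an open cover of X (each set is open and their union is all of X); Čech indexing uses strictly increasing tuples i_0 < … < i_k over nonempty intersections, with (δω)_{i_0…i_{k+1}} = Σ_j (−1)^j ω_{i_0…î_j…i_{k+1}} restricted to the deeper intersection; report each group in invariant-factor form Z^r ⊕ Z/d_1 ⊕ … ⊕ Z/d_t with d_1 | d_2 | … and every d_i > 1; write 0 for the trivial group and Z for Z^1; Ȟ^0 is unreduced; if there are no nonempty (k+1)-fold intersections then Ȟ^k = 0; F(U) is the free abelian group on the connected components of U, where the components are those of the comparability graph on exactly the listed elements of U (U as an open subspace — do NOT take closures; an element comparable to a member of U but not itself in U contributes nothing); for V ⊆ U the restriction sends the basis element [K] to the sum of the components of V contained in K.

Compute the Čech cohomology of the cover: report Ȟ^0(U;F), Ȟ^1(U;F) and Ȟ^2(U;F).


Ȟ^0(U;F) ≅ Z^4; Ȟ^1(U;F) ≅ 0; Ȟ^2(U;F) ≅ 0

cover nerve:
  A12={a,b,c,g} A13={f,g} A14={a,c,f} A23={d,e,g} A24={a,c,e} A34={e,f}
  A123={g} A124={a,c} A134={f} A234={e}
components per intersection:
  A1: {a,c} {b,g} {f}
  A2: {a,c} {b,g} {d,e}
  A3: {d,e} {f} {g}
  A4: {a,c} {e} {f}
  A12: {a,c} {b,g}
  A13: {f} {g}
  A14: {a,c} {f}
  A23: {d,e} {g}
  A24: {a,c} {e}
  A34: {e} {f}
  A123: {g}
  A124: {a,c}
  A134: {f}
  A234: {e}
C dims 12,12,4; δ0: rk 8, SNF 1^8; δ1: rk 4, SNF 1^4
Ȟ^0: (12−8)−0=4 ⇒ Z^4
Ȟ^1: (12−4)−8=0 ⇒ 0
Ȟ^2: (4−0)−4=0 ⇒ 0


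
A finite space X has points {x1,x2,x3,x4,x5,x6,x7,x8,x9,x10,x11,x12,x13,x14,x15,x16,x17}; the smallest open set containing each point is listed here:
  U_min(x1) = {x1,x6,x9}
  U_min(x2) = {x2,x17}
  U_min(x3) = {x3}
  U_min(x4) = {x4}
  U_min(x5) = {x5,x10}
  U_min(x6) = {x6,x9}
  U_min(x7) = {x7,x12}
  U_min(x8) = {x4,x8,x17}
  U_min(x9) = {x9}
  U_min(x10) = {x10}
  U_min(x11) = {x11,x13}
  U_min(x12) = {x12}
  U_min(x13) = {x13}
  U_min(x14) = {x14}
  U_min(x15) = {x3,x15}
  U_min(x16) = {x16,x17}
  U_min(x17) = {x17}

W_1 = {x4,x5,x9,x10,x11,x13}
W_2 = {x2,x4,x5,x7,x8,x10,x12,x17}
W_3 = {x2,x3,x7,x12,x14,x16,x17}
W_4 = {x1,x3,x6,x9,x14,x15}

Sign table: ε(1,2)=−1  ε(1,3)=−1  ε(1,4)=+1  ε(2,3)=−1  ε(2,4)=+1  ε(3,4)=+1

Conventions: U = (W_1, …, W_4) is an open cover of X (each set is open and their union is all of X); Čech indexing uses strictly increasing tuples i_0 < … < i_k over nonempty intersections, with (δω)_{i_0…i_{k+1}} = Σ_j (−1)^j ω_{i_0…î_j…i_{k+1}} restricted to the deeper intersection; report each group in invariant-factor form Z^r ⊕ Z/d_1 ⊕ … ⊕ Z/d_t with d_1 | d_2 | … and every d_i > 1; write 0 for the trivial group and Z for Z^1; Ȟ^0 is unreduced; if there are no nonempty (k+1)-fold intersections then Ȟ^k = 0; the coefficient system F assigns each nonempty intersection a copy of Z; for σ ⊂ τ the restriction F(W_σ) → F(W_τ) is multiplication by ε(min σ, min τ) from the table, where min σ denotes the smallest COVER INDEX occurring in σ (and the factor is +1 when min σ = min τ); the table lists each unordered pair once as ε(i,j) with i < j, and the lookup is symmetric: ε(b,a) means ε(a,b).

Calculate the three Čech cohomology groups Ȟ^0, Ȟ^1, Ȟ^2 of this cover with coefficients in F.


nonempty intersections:
  W12={x4,x5,x10} W14={x9} W23={x2,x7,x12,x17} W34={x3,x14}
C dims 4,4; δ0: rk 3, SNF 1^3
Ȟ^0: (4−3)−0=1 ⇒ Z
Ȟ^1: (4−0)−3=1 ⇒ Z
Ȟ^2: (0−0)−0=0 ⇒ 0

Ȟ^0(U;F) ≅ Z, Ȟ^1(U;F) ≅ Z, Ȟ^2(U;F) ≅ 0
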